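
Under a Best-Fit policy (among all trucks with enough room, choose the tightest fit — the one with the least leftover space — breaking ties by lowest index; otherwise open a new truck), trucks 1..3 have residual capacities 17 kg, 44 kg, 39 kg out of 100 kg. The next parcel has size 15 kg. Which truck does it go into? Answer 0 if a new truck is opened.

1

Trucks with room: truck 1 (17 kg), truck 2 (44 kg), truck 3 (39 kg).
Tightest fit is truck 1 with 17 kg free.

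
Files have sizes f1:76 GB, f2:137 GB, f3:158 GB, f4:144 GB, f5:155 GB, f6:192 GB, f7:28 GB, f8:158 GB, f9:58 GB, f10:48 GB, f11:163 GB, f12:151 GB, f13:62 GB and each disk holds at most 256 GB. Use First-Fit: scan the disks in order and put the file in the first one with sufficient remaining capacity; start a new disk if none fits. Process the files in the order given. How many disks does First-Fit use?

8

f1 (76 GB) → disk 1 (remaining 180 GB)
f2 (137 GB) → disk 1 (remaining 43 GB)
f3 (158 GB) → disk 2 (remaining 98 GB)
f4 (144 GB) → disk 3 (remaining 112 GB)
f5 (155 GB) → disk 4 (remaining 101 GB)
f6 (192 GB) → disk 5 (remaining 64 GB)
f7 (28 GB) → disk 1 (remaining 15 GB)
f8 (158 GB) → disk 6 (remaining 98 GB)
f9 (58 GB) → disk 2 (remaining 40 GB)
f10 (48 GB) → disk 3 (remaining 64 GB)
f11 (163 GB) → disk 7 (remaining 93 GB)
f12 (151 GB) → disk 8 (remaining 105 GB)
f13 (62 GB) → disk 3 (remaining 2 GB)
Final disks: [76,137,28] [158,58] [144,48,62] [155] [192] [158] [163] [151].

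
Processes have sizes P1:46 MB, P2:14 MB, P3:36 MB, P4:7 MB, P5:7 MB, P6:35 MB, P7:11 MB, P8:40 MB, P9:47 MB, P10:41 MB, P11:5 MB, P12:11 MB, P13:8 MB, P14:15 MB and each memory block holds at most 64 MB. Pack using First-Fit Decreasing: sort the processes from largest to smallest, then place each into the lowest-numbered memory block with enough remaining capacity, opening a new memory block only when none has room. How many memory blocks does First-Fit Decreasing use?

6 memory blocks

Sorted descending: 47, 46, 41, 40, 36, 35, 15, 14, 11, 11, 8, 7, 7, 5.
Put 47 MB in memory block 1; 17 MB remain.
Put 46 MB in memory block 2; 18 MB remain.
Put 41 MB in memory block 3; 23 MB remain.
Put 40 MB in memory block 4; 24 MB remain.
Put 36 MB in memory block 5; 28 MB remain.
Put 35 MB in memory block 6; 29 MB remain.
Put 15 MB in memory block 1; 2 MB remain.
Put 14 MB in memory block 2; 4 MB remain.
Put 11 MB in memory block 3; 12 MB remain.
Put 11 MB in memory block 3; 1 MB remain.
Put 8 MB in memory block 4; 16 MB remain.
Put 7 MB in memory block 4; 9 MB remain.
Put 7 MB in memory block 4; 2 MB remain.
Put 5 MB in memory block 5; 23 MB remain.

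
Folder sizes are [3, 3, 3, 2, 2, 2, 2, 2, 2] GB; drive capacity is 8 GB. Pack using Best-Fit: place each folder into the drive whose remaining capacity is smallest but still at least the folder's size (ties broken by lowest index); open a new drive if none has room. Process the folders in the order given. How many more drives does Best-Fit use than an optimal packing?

0

Best-Fit: [3,3,2] [3,2,2] [2,2,2] → 3 drives.
Total size 21 GB; any packing needs at least ⌈21/8⌉ = 3 drives.
So 3 is already optimal.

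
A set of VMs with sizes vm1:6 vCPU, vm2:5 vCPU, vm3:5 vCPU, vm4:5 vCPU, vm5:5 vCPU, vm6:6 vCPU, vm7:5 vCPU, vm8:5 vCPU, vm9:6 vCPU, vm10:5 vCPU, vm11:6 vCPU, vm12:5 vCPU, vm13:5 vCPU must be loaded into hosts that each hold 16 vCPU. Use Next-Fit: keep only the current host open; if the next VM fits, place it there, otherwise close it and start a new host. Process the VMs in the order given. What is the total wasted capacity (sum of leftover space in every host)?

11

vm1 (6 vCPU) → host 1 (remaining 10 vCPU)
vm2 (5 vCPU) → host 1 (remaining 5 vCPU)
vm3 (5 vCPU) → host 1 (remaining 0 vCPU)
vm4 (5 vCPU) → host 2 (remaining 11 vCPU)
vm5 (5 vCPU) → host 2 (remaining 6 vCPU)
vm6 (6 vCPU) → host 2 (remaining 0 vCPU)
vm7 (5 vCPU) → host 3 (remaining 11 vCPU)
vm8 (5 vCPU) → host 3 (remaining 6 vCPU)
vm9 (6 vCPU) → host 3 (remaining 0 vCPU)
vm10 (5 vCPU) → host 4 (remaining 11 vCPU)
vm11 (6 vCPU) → host 4 (remaining 5 vCPU)
vm12 (5 vCPU) → host 4 (remaining 0 vCPU)
vm13 (5 vCPU) → host 5 (remaining 11 vCPU)
5 hosts × 16 vCPU = 80 vCPU; used 69 vCPU; unused 11 vCPU.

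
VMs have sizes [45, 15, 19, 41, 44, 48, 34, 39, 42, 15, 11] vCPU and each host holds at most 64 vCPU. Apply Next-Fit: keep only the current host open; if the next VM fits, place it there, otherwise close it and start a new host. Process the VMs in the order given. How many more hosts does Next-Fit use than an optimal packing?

Next-Fit: [45,15] [19,41] [44] [48] [34] [39] [42,15] [11] → 8 hosts.
7 VMs exceed 32 vCPU (half the capacity), and no two of those can share a host, so at least 7 hosts are needed.
An optimal packing achieves that bound: [48,15] [45,19] [44,15] [42,11] [41] [39] [34] → 7 hosts.
Excess: 8 − 7 = 1.

1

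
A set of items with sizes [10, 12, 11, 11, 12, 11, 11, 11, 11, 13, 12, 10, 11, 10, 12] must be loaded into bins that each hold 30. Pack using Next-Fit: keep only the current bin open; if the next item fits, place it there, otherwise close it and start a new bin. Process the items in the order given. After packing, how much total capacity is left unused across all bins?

bin 1: place 10, 20 left
bin 1: place 12, 8 left
bin 2: place 11, 19 left
bin 2: place 11, 8 left
bin 3: place 12, 18 left
bin 3: place 11, 7 left
bin 4: place 11, 19 left
bin 4: place 11, 8 left
bin 5: place 11, 19 left
bin 5: place 13, 6 left
bin 6: place 12, 18 left
bin 6: place 10, 8 left
bin 7: place 11, 19 left
bin 7: place 10, 9 left
bin 8: place 12, 18 left
8 bins × 30 = 240; used 168; unused 72.

72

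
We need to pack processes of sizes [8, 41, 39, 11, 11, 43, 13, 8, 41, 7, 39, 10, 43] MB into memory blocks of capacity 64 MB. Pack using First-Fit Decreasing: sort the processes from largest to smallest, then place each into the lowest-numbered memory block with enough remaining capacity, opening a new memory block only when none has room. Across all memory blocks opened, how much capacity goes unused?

Sorted descending: 43, 43, 41, 41, 39, 39, 13, 11, 11, 10, 8, 8, 7.
Put 43 MB in memory block 1; 21 MB remain.
Put 43 MB in memory block 2; 21 MB remain.
Put 41 MB in memory block 3; 23 MB remain.
Put 41 MB in memory block 4; 23 MB remain.
Put 39 MB in memory block 5; 25 MB remain.
Put 39 MB in memory block 6; 25 MB remain.
Put 13 MB in memory block 1; 8 MB remain.
Put 11 MB in memory block 2; 10 MB remain.
Put 11 MB in memory block 3; 12 MB remain.
Put 10 MB in memory block 2; 0 MB remain.
Put 8 MB in memory block 1; 0 MB remain.
Put 8 MB in memory block 3; 4 MB remain.
Put 7 MB in memory block 4; 16 MB remain.
6 memory blocks × 64 MB = 384 MB; used 314 MB; unused 70 MB.

70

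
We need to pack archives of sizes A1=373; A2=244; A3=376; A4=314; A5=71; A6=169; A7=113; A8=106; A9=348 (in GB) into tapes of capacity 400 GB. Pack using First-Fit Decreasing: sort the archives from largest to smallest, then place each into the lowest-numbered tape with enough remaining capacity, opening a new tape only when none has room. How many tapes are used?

6

Sorted descending: 376, 373, 348, 314, 244, 169, 113, 106, 71.
376 GB → tape 1 (remaining 24 GB)
373 GB → tape 2 (remaining 27 GB)
348 GB → tape 3 (remaining 52 GB)
314 GB → tape 4 (remaining 86 GB)
244 GB → tape 5 (remaining 156 GB)
169 GB → tape 6 (remaining 231 GB)
113 GB → tape 5 (remaining 43 GB)
106 GB → tape 6 (remaining 125 GB)
71 GB → tape 4 (remaining 15 GB)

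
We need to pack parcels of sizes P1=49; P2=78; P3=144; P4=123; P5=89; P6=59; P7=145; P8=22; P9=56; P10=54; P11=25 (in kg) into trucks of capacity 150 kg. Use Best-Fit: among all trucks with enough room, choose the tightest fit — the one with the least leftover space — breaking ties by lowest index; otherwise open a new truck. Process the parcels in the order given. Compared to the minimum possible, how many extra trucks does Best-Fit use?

Best-Fit: [49,78,22] [144] [123,25] [89,59] [145] [56,54] → 6 trucks.
Total size 844 kg; any packing needs at least ⌈844/150⌉ = 6 trucks.
So 6 is already optimal.

0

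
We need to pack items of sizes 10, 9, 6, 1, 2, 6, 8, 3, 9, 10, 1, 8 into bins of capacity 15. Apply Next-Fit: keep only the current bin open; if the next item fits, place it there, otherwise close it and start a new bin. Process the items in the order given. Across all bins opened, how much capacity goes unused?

bin 1: place 10, 5 left
bin 2: place 9, 6 left
bin 2: place 6, 0 left
bin 3: place 1, 14 left
bin 3: place 2, 12 left
bin 3: place 6, 6 left
bin 4: place 8, 7 left
bin 4: place 3, 4 left
bin 5: place 9, 6 left
bin 6: place 10, 5 left
bin 6: place 1, 4 left
bin 7: place 8, 7 left
7 bins × 15 = 105; used 73; unused 32.

32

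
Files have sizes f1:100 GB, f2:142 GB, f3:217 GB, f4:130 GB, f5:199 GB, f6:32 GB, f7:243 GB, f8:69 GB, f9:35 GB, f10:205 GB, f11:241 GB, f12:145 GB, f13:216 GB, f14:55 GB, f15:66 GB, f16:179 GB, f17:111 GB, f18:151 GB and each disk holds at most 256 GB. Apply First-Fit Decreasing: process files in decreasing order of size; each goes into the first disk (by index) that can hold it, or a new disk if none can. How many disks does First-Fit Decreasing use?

11

Sorted descending: 243, 241, 217, 216, 205, 199, 179, 151, 145, 142, 130, 111, 100, 69, 66, 55, 35, 32.
Put 243 GB in disk 1; 13 GB remain.
Put 241 GB in disk 2; 15 GB remain.
Put 217 GB in disk 3; 39 GB remain.
Put 216 GB in disk 4; 40 GB remain.
Put 205 GB in disk 5; 51 GB remain.
Put 199 GB in disk 6; 57 GB remain.
Put 179 GB in disk 7; 77 GB remain.
Put 151 GB in disk 8; 105 GB remain.
Put 145 GB in disk 9; 111 GB remain.
Put 142 GB in disk 10; 114 GB remain.
Put 130 GB in disk 11; 126 GB remain.
Put 111 GB in disk 9; 0 GB remain.
Put 100 GB in disk 8; 5 GB remain.
Put 69 GB in disk 7; 8 GB remain.
Put 66 GB in disk 10; 48 GB remain.
Put 55 GB in disk 6; 2 GB remain.
Put 35 GB in disk 3; 4 GB remain.
Put 32 GB in disk 4; 8 GB remain.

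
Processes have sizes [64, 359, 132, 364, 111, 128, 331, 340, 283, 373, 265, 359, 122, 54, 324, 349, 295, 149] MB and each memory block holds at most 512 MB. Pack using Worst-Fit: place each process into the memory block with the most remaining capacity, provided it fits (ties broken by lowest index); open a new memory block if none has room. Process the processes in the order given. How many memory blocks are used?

Put 64 MB in memory block 1; 448 MB remain.
Put 359 MB in memory block 1; 89 MB remain.
Put 132 MB in memory block 2; 380 MB remain.
Put 364 MB in memory block 2; 16 MB remain.
Put 111 MB in memory block 3; 401 MB remain.
Put 128 MB in memory block 3; 273 MB remain.
Put 331 MB in memory block 4; 181 MB remain.
Put 340 MB in memory block 5; 172 MB remain.
Put 283 MB in memory block 6; 229 MB remain.
Put 373 MB in memory block 7; 139 MB remain.
Put 265 MB in memory block 3; 8 MB remain.
Put 359 MB in memory block 8; 153 MB remain.
Put 122 MB in memory block 6; 107 MB remain.
Put 54 MB in memory block 4; 127 MB remain.
Put 324 MB in memory block 9; 188 MB remain.
Put 349 MB in memory block 10; 163 MB remain.
Put 295 MB in memory block 11; 217 MB remain.
Put 149 MB in memory block 11; 68 MB remain.

11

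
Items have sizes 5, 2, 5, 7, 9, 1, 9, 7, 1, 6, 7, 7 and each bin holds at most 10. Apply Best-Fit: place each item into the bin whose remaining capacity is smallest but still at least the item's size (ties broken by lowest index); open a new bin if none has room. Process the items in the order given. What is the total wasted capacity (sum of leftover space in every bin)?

24

5 → bin 1 (remaining 5)
2 → bin 1 (remaining 3)
5 → bin 2 (remaining 5)
7 → bin 3 (remaining 3)
9 → bin 4 (remaining 1)
1 → bin 4 (remaining 0)
9 → bin 5 (remaining 1)
7 → bin 6 (remaining 3)
1 → bin 5 (remaining 0)
6 → bin 7 (remaining 4)
7 → bin 8 (remaining 3)
7 → bin 9 (remaining 3)
9 bins × 10 = 90; used 66; unused 24.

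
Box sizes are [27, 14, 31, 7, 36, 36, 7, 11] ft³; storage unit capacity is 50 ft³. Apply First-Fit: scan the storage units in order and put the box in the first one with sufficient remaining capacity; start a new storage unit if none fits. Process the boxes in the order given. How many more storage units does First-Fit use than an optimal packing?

0

First-Fit: [27,14,7] [31,7,11] [36] [36] → 4 storage units.
Total size 169 ft³; any packing needs at least ⌈169/50⌉ = 4 storage units.
So 4 is already optimal.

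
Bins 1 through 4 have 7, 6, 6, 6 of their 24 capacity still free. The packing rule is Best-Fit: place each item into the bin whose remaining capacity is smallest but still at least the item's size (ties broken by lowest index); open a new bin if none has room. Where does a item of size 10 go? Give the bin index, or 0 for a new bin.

No bin has ≥ 10 free, so a new bin is opened.

0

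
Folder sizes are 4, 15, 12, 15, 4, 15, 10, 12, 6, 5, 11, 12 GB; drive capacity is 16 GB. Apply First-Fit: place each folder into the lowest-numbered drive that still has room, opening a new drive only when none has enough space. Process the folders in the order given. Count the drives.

4 GB → drive 1 (remaining 12 GB)
15 GB → drive 2 (remaining 1 GB)
12 GB → drive 1 (remaining 0 GB)
15 GB → drive 3 (remaining 1 GB)
4 GB → drive 4 (remaining 12 GB)
15 GB → drive 5 (remaining 1 GB)
10 GB → drive 4 (remaining 2 GB)
12 GB → drive 6 (remaining 4 GB)
6 GB → drive 7 (remaining 10 GB)
5 GB → drive 7 (remaining 5 GB)
11 GB → drive 8 (remaining 5 GB)
12 GB → drive 9 (remaining 4 GB)
Final drives: [4,12] [15] [15] [4,10] [15] [12] [6,5] [11] [12].

9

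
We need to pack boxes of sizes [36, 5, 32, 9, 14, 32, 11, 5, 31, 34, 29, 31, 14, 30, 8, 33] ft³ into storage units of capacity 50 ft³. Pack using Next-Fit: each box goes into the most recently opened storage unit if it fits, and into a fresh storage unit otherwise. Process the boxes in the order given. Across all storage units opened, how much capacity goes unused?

96

storage unit 1: place 36 ft³, 14 ft³ left
storage unit 1: place 5 ft³, 9 ft³ left
storage unit 2: place 32 ft³, 18 ft³ left
storage unit 2: place 9 ft³, 9 ft³ left
storage unit 3: place 14 ft³, 36 ft³ left
storage unit 3: place 32 ft³, 4 ft³ left
storage unit 4: place 11 ft³, 39 ft³ left
storage unit 4: place 5 ft³, 34 ft³ left
storage unit 4: place 31 ft³, 3 ft³ left
storage unit 5: place 34 ft³, 16 ft³ left
storage unit 6: place 29 ft³, 21 ft³ left
storage unit 7: place 31 ft³, 19 ft³ left
storage unit 7: place 14 ft³, 5 ft³ left
storage unit 8: place 30 ft³, 20 ft³ left
storage unit 8: place 8 ft³, 12 ft³ left
storage unit 9: place 33 ft³, 17 ft³ left
9 storage units × 50 ft³ = 450 ft³; used 354 ft³; unused 96 ft³.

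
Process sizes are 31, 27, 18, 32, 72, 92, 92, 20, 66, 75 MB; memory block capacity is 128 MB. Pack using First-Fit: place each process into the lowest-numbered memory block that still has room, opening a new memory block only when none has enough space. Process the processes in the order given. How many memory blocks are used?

6

Put 31 MB in memory block 1; 97 MB remain.
Put 27 MB in memory block 1; 70 MB remain.
Put 18 MB in memory block 1; 52 MB remain.
Put 32 MB in memory block 1; 20 MB remain.
Put 72 MB in memory block 2; 56 MB remain.
Put 92 MB in memory block 3; 36 MB remain.
Put 92 MB in memory block 4; 36 MB remain.
Put 20 MB in memory block 1; 0 MB remain.
Put 66 MB in memory block 5; 62 MB remain.
Put 75 MB in memory block 6; 53 MB remain.
Final memory blocks: [31,27,18,32,20] [72] [92] [92] [66] [75].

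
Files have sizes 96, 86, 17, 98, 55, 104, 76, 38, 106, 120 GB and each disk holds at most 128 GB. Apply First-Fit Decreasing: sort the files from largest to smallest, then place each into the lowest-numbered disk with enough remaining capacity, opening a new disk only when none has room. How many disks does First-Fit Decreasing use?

Sorted descending: 120, 106, 104, 98, 96, 86, 76, 55, 38, 17.
Put 120 GB in disk 1; 8 GB remain.
Put 106 GB in disk 2; 22 GB remain.
Put 104 GB in disk 3; 24 GB remain.
Put 98 GB in disk 4; 30 GB remain.
Put 96 GB in disk 5; 32 GB remain.
Put 86 GB in disk 6; 42 GB remain.
Put 76 GB in disk 7; 52 GB remain.
Put 55 GB in disk 8; 73 GB remain.
Put 38 GB in disk 6; 4 GB remain.
Put 17 GB in disk 2; 5 GB remain.

8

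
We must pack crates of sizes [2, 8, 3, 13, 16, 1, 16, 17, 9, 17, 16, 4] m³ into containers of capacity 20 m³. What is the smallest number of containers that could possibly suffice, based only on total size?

7

Total size = 2 + 8 + 3 + 13 + 16 + 1 + 16 + 17 + 9 + 17 + 16 + 4 = 122 m³.
⌈122 / 20⌉ = 7.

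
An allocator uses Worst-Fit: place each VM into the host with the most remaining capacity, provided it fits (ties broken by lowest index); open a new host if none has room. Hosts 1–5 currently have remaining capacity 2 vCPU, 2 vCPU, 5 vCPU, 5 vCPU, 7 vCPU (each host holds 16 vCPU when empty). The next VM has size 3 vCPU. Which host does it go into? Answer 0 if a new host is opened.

5

Hosts with room: host 3 (5 vCPU), host 4 (5 vCPU), host 5 (7 vCPU).
Most room is host 5 with 7 vCPU free.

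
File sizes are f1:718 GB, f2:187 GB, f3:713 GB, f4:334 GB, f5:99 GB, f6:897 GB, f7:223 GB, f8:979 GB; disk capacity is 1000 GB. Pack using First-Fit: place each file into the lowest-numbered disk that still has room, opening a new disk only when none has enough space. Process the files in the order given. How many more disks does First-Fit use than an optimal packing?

First-Fit: [718,187] [713,99] [334,223] [897] [979] → 5 disks.
Total size 4150 GB; any packing needs at least ⌈4150/1000⌉ = 5 disks.
So 5 is already optimal.

0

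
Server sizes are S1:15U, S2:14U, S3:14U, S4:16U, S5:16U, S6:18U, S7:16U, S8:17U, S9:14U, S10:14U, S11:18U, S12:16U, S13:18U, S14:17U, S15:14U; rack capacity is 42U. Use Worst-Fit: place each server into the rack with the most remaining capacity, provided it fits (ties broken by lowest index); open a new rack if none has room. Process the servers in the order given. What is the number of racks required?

7 racks

Put S1 (15U) in rack 1; 27U remain.
Put S2 (14U) in rack 1; 13U remain.
Put S3 (14U) in rack 2; 28U remain.
Put S4 (16U) in rack 2; 12U remain.
Put S5 (16U) in rack 3; 26U remain.
Put S6 (18U) in rack 3; 8U remain.
Put S7 (16U) in rack 4; 26U remain.
Put S8 (17U) in rack 4; 9U remain.
Put S9 (14U) in rack 5; 28U remain.
Put S10 (14U) in rack 5; 14U remain.
Put S11 (18U) in rack 6; 24U remain.
Put S12 (16U) in rack 6; 8U remain.
Put S13 (18U) in rack 7; 24U remain.
Put S14 (17U) in rack 7; 7U remain.
Put S15 (14U) in rack 5; 0U remain.
Final racks: [15,14] [14,16] [16,18] [16,17] [14,14,14] [18,16] [18,17].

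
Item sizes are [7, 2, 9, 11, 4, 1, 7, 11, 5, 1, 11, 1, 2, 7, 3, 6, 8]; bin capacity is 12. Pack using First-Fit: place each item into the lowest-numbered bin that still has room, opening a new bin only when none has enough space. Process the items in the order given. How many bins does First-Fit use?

Put 7 in bin 1; 5 remain.
Put 2 in bin 1; 3 remain.
Put 9 in bin 2; 3 remain.
Put 11 in bin 3; 1 remain.
Put 4 in bin 4; 8 remain.
Put 1 in bin 1; 2 remain.
Put 7 in bin 4; 1 remain.
Put 11 in bin 5; 1 remain.
Put 5 in bin 6; 7 remain.
Put 1 in bin 1; 1 remain.
Put 11 in bin 7; 1 remain.
Put 1 in bin 1; 0 remain.
Put 2 in bin 2; 1 remain.
Put 7 in bin 6; 0 remain.
Put 3 in bin 8; 9 remain.
Put 6 in bin 8; 3 remain.
Put 8 in bin 9; 4 remain.

9 bins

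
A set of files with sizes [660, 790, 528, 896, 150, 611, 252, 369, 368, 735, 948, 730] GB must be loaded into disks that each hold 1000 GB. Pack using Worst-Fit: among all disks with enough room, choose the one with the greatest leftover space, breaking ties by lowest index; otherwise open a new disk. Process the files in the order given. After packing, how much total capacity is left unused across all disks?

disk 1: place 660 GB, 340 GB left
disk 2: place 790 GB, 210 GB left
disk 3: place 528 GB, 472 GB left
disk 4: place 896 GB, 104 GB left
disk 3: place 150 GB, 322 GB left
disk 5: place 611 GB, 389 GB left
disk 5: place 252 GB, 137 GB left
disk 6: place 369 GB, 631 GB left
disk 6: place 368 GB, 263 GB left
disk 7: place 735 GB, 265 GB left
disk 8: place 948 GB, 52 GB left
disk 9: place 730 GB, 270 GB left
9 disks × 1000 GB = 9000 GB; used 7037 GB; unused 1963 GB.

1963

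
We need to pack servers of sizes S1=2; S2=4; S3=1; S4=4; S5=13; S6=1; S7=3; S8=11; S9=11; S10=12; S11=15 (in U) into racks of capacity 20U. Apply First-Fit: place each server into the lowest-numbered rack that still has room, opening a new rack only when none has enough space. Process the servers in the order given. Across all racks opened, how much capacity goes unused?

S1 (2U) → rack 1 (remaining 18U)
S2 (4U) → rack 1 (remaining 14U)
S3 (1U) → rack 1 (remaining 13U)
S4 (4U) → rack 1 (remaining 9U)
S5 (13U) → rack 2 (remaining 7U)
S6 (1U) → rack 1 (remaining 8U)
S7 (3U) → rack 1 (remaining 5U)
S8 (11U) → rack 3 (remaining 9U)
S9 (11U) → rack 4 (remaining 9U)
S10 (12U) → rack 5 (remaining 8U)
S11 (15U) → rack 6 (remaining 5U)
6 racks × 20U = 120U; used 77U; unused 43U.

43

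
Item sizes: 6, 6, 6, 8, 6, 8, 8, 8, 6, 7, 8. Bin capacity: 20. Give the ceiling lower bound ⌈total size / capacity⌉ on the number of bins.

4

Total size = 6 + 6 + 6 + 8 + 6 + 8 + 8 + 8 + 6 + 7 + 8 = 77.
⌈77 / 20⌉ = 4.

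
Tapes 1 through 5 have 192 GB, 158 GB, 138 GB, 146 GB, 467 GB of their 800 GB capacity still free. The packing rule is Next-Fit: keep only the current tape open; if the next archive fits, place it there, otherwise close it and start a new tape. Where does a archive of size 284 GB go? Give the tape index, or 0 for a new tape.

Next-Fit only looks at tape 5, which has 467 GB free.
284 GB fits there.

5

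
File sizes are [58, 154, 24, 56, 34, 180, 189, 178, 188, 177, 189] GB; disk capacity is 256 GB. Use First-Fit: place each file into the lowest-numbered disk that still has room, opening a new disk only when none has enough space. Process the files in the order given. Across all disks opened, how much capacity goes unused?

58 GB → disk 1 (remaining 198 GB)
154 GB → disk 1 (remaining 44 GB)
24 GB → disk 1 (remaining 20 GB)
56 GB → disk 2 (remaining 200 GB)
34 GB → disk 2 (remaining 166 GB)
180 GB → disk 3 (remaining 76 GB)
189 GB → disk 4 (remaining 67 GB)
178 GB → disk 5 (remaining 78 GB)
188 GB → disk 6 (remaining 68 GB)
177 GB → disk 7 (remaining 79 GB)
189 GB → disk 8 (remaining 67 GB)
8 disks × 256 GB = 2048 GB; used 1427 GB; unused 621 GB.

621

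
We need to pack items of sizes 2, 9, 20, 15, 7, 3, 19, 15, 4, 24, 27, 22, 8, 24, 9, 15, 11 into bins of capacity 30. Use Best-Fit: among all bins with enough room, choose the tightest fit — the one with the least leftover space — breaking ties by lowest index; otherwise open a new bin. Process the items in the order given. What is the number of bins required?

9

Put 2 in bin 1; 28 remain.
Put 9 in bin 1; 19 remain.
Put 20 in bin 2; 10 remain.
Put 15 in bin 1; 4 remain.
Put 7 in bin 2; 3 remain.
Put 3 in bin 2; 0 remain.
Put 19 in bin 3; 11 remain.
Put 15 in bin 4; 15 remain.
Put 4 in bin 1; 0 remain.
Put 24 in bin 5; 6 remain.
Put 27 in bin 6; 3 remain.
Put 22 in bin 7; 8 remain.
Put 8 in bin 7; 0 remain.
Put 24 in bin 8; 6 remain.
Put 9 in bin 3; 2 remain.
Put 15 in bin 4; 0 remain.
Put 11 in bin 9; 19 remain.
Final bins: [2,9,15,4] [20,7,3] [19,9] [15,15] [24] [27] [22,8] [24] [11].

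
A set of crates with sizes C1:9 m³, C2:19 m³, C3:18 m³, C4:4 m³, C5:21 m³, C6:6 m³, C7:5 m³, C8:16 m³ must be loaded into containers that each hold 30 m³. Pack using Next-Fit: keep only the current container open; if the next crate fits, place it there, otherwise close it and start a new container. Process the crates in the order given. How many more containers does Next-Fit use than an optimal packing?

Next-Fit: [9,19] [18,4] [21,6] [5,16] → 4 containers.
Total size 98 m³; any packing needs at least ⌈98/30⌉ = 4 containers.
So 4 is already optimal.

0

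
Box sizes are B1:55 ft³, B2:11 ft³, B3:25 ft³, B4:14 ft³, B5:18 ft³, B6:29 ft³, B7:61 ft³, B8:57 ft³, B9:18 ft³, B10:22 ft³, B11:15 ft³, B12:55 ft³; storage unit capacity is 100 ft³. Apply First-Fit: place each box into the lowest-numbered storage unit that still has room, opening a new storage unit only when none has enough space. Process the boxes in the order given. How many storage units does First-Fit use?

storage unit 1: place B1 (55 ft³), 45 ft³ left
storage unit 1: place B2 (11 ft³), 34 ft³ left
storage unit 1: place B3 (25 ft³), 9 ft³ left
storage unit 2: place B4 (14 ft³), 86 ft³ left
storage unit 2: place B5 (18 ft³), 68 ft³ left
storage unit 2: place B6 (29 ft³), 39 ft³ left
storage unit 3: place B7 (61 ft³), 39 ft³ left
storage unit 4: place B8 (57 ft³), 43 ft³ left
storage unit 2: place B9 (18 ft³), 21 ft³ left
storage unit 3: place B10 (22 ft³), 17 ft³ left
storage unit 2: place B11 (15 ft³), 6 ft³ left
storage unit 5: place B12 (55 ft³), 45 ft³ left
Final storage units: [55,11,25] [14,18,29,18,15] [61,22] [57] [55].

5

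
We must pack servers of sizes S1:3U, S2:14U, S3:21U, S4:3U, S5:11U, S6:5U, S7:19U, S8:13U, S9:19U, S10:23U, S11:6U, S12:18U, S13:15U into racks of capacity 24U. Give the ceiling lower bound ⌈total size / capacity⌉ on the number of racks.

Total size = 3 + 14 + 21 + 3 + 11 + 5 + 19 + 13 + 19 + 23 + 6 + 18 + 15 = 170U.
⌈170 / 24⌉ = 8.

8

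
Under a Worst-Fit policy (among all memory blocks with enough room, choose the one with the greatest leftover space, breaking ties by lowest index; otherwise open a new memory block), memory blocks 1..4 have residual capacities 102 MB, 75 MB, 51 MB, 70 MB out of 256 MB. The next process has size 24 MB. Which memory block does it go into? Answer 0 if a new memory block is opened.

Memory blocks with room: memory block 1 (102 MB), memory block 2 (75 MB), memory block 3 (51 MB), memory block 4 (70 MB).
Most room is memory block 1 with 102 MB free.

1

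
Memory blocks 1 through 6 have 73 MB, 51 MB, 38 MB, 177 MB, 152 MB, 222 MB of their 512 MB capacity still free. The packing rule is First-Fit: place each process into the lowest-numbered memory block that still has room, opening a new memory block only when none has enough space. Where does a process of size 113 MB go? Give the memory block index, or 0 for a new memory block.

4

Memory blocks with room: memory block 4 (177 MB), memory block 5 (152 MB), memory block 6 (222 MB).
The first with room is memory block 4.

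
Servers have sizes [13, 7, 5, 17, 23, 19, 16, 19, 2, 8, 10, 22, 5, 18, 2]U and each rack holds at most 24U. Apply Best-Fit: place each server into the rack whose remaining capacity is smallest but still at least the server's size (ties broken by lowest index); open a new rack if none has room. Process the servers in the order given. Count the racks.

9 racks

Put 13U in rack 1; 11U remain.
Put 7U in rack 1; 4U remain.
Put 5U in rack 2; 19U remain.
Put 17U in rack 2; 2U remain.
Put 23U in rack 3; 1U remain.
Put 19U in rack 4; 5U remain.
Put 16U in rack 5; 8U remain.
Put 19U in rack 6; 5U remain.
Put 2U in rack 2; 0U remain.
Put 8U in rack 5; 0U remain.
Put 10U in rack 7; 14U remain.
Put 22U in rack 8; 2U remain.
Put 5U in rack 4; 0U remain.
Put 18U in rack 9; 6U remain.
Put 2U in rack 8; 0U remain.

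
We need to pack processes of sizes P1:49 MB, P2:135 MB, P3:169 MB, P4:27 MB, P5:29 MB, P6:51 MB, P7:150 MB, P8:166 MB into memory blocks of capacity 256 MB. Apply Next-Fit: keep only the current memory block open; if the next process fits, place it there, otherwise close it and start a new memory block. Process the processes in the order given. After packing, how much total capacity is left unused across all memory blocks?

248

Put P1 (49 MB) in memory block 1; 207 MB remain.
Put P2 (135 MB) in memory block 1; 72 MB remain.
Put P3 (169 MB) in memory block 2; 87 MB remain.
Put P4 (27 MB) in memory block 2; 60 MB remain.
Put P5 (29 MB) in memory block 2; 31 MB remain.
Put P6 (51 MB) in memory block 3; 205 MB remain.
Put P7 (150 MB) in memory block 3; 55 MB remain.
Put P8 (166 MB) in memory block 4; 90 MB remain.
4 memory blocks × 256 MB = 1024 MB; used 776 MB; unused 248 MB.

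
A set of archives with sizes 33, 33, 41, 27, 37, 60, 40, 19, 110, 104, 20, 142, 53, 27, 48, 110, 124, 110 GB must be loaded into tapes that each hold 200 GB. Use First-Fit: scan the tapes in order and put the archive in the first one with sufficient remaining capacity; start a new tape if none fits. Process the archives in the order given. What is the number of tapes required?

tape 1: place 33 GB, 167 GB left
tape 1: place 33 GB, 134 GB left
tape 1: place 41 GB, 93 GB left
tape 1: place 27 GB, 66 GB left
tape 1: place 37 GB, 29 GB left
tape 2: place 60 GB, 140 GB left
tape 2: place 40 GB, 100 GB left
tape 1: place 19 GB, 10 GB left
tape 3: place 110 GB, 90 GB left
tape 4: place 104 GB, 96 GB left
tape 2: place 20 GB, 80 GB left
tape 5: place 142 GB, 58 GB left
tape 2: place 53 GB, 27 GB left
tape 2: place 27 GB, 0 GB left
tape 3: place 48 GB, 42 GB left
tape 6: place 110 GB, 90 GB left
tape 7: place 124 GB, 76 GB left
tape 8: place 110 GB, 90 GB left
Final tapes: [33,33,41,27,37,19] [60,40,20,53,27] [110,48] [104] [142] [110] [124] [110].

8 tapes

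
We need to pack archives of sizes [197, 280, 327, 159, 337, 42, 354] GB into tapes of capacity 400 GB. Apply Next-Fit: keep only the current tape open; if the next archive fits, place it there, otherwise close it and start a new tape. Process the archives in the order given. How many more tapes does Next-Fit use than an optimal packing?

1

Next-Fit: [197] [280] [327] [159] [337,42] [354] → 6 tapes.
Total size 1696 GB; any packing needs at least ⌈1696/400⌉ = 5 tapes.
An optimal packing achieves that bound: [354,42] [337] [327] [280] [197,159] → 5 tapes.
Excess: 6 − 5 = 1.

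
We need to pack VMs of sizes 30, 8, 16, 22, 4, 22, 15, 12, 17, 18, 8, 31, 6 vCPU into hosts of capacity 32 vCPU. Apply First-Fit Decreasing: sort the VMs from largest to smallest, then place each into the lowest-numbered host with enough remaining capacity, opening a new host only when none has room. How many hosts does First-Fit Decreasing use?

Sorted descending: 31, 30, 22, 22, 18, 17, 16, 15, 12, 8, 8, 6, 4.
31 vCPU → host 1 (remaining 1 vCPU)
30 vCPU → host 2 (remaining 2 vCPU)
22 vCPU → host 3 (remaining 10 vCPU)
22 vCPU → host 4 (remaining 10 vCPU)
18 vCPU → host 5 (remaining 14 vCPU)
17 vCPU → host 6 (remaining 15 vCPU)
16 vCPU → host 7 (remaining 16 vCPU)
15 vCPU → host 6 (remaining 0 vCPU)
12 vCPU → host 5 (remaining 2 vCPU)
8 vCPU → host 3 (remaining 2 vCPU)
8 vCPU → host 4 (remaining 2 vCPU)
6 vCPU → host 7 (remaining 10 vCPU)
4 vCPU → host 7 (remaining 6 vCPU)

7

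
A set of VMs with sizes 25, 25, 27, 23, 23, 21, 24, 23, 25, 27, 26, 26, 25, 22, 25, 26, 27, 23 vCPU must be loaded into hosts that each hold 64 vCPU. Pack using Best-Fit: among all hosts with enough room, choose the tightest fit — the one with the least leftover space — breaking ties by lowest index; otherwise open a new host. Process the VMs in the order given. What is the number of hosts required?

9

Put 25 vCPU in host 1; 39 vCPU remain.
Put 25 vCPU in host 1; 14 vCPU remain.
Put 27 vCPU in host 2; 37 vCPU remain.
Put 23 vCPU in host 2; 14 vCPU remain.
Put 23 vCPU in host 3; 41 vCPU remain.
Put 21 vCPU in host 3; 20 vCPU remain.
Put 24 vCPU in host 4; 40 vCPU remain.
Put 23 vCPU in host 4; 17 vCPU remain.
Put 25 vCPU in host 5; 39 vCPU remain.
Put 27 vCPU in host 5; 12 vCPU remain.
Put 26 vCPU in host 6; 38 vCPU remain.
Put 26 vCPU in host 6; 12 vCPU remain.
Put 25 vCPU in host 7; 39 vCPU remain.
Put 22 vCPU in host 7; 17 vCPU remain.
Put 25 vCPU in host 8; 39 vCPU remain.
Put 26 vCPU in host 8; 13 vCPU remain.
Put 27 vCPU in host 9; 37 vCPU remain.
Put 23 vCPU in host 9; 14 vCPU remain.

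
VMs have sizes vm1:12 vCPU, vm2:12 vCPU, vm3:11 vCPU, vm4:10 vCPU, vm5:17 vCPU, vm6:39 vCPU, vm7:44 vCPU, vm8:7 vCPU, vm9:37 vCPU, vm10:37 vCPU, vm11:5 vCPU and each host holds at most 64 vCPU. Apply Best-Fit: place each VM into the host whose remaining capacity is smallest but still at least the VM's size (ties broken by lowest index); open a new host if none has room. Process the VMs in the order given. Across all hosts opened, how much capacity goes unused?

89

host 1: place vm1 (12 vCPU), 52 vCPU left
host 1: place vm2 (12 vCPU), 40 vCPU left
host 1: place vm3 (11 vCPU), 29 vCPU left
host 1: place vm4 (10 vCPU), 19 vCPU left
host 1: place vm5 (17 vCPU), 2 vCPU left
host 2: place vm6 (39 vCPU), 25 vCPU left
host 3: place vm7 (44 vCPU), 20 vCPU left
host 3: place vm8 (7 vCPU), 13 vCPU left
host 4: place vm9 (37 vCPU), 27 vCPU left
host 5: place vm10 (37 vCPU), 27 vCPU left
host 3: place vm11 (5 vCPU), 8 vCPU left
5 hosts × 64 vCPU = 320 vCPU; used 231 vCPU; unused 89 vCPU.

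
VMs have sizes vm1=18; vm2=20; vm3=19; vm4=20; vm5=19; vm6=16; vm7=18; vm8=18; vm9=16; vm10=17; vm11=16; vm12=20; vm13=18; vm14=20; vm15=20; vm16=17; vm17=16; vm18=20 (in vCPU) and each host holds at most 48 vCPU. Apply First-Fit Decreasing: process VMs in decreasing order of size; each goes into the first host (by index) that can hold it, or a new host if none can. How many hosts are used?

Sorted descending: 20, 20, 20, 20, 20, 20, 19, 19, 18, 18, 18, 18, 17, 17, 16, 16, 16, 16.
host 1: place 20 vCPU, 28 vCPU left
host 1: place 20 vCPU, 8 vCPU left
host 2: place 20 vCPU, 28 vCPU left
host 2: place 20 vCPU, 8 vCPU left
host 3: place 20 vCPU, 28 vCPU left
host 3: place 20 vCPU, 8 vCPU left
host 4: place 19 vCPU, 29 vCPU left
host 4: place 19 vCPU, 10 vCPU left
host 5: place 18 vCPU, 30 vCPU left
host 5: place 18 vCPU, 12 vCPU left
host 6: place 18 vCPU, 30 vCPU left
host 6: place 18 vCPU, 12 vCPU left
host 7: place 17 vCPU, 31 vCPU left
host 7: place 17 vCPU, 14 vCPU left
host 8: place 16 vCPU, 32 vCPU left
host 8: place 16 vCPU, 16 vCPU left
host 8: place 16 vCPU, 0 vCPU left
host 9: place 16 vCPU, 32 vCPU left
Final hosts: [20,20] [20,20] [20,20] [19,19] [18,18] [18,18] [17,17] [16,16,16] [16].

9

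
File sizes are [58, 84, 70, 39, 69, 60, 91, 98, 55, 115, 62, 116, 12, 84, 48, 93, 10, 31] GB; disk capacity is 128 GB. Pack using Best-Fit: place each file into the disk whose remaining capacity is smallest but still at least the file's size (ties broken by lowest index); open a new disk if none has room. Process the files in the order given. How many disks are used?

11

Put 58 GB in disk 1; 70 GB remain.
Put 84 GB in disk 2; 44 GB remain.
Put 70 GB in disk 1; 0 GB remain.
Put 39 GB in disk 2; 5 GB remain.
Put 69 GB in disk 3; 59 GB remain.
Put 60 GB in disk 4; 68 GB remain.
Put 91 GB in disk 5; 37 GB remain.
Put 98 GB in disk 6; 30 GB remain.
Put 55 GB in disk 3; 4 GB remain.
Put 115 GB in disk 7; 13 GB remain.
Put 62 GB in disk 4; 6 GB remain.
Put 116 GB in disk 8; 12 GB remain.
Put 12 GB in disk 8; 0 GB remain.
Put 84 GB in disk 9; 44 GB remain.
Put 48 GB in disk 10; 80 GB remain.
Put 93 GB in disk 11; 35 GB remain.
Put 10 GB in disk 7; 3 GB remain.
Put 31 GB in disk 11; 4 GB remain.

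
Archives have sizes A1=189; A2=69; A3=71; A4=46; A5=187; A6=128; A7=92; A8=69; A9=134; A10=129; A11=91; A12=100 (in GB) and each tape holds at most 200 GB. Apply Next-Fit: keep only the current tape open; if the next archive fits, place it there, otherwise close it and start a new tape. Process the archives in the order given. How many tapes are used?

A1 (189 GB) → tape 1 (remaining 11 GB)
A2 (69 GB) → tape 2 (remaining 131 GB)
A3 (71 GB) → tape 2 (remaining 60 GB)
A4 (46 GB) → tape 2 (remaining 14 GB)
A5 (187 GB) → tape 3 (remaining 13 GB)
A6 (128 GB) → tape 4 (remaining 72 GB)
A7 (92 GB) → tape 5 (remaining 108 GB)
A8 (69 GB) → tape 5 (remaining 39 GB)
A9 (134 GB) → tape 6 (remaining 66 GB)
A10 (129 GB) → tape 7 (remaining 71 GB)
A11 (91 GB) → tape 8 (remaining 109 GB)
A12 (100 GB) → tape 8 (remaining 9 GB)
Final tapes: [189] [69,71,46] [187] [128] [92,69] [134] [129] [91,100].

8 tapes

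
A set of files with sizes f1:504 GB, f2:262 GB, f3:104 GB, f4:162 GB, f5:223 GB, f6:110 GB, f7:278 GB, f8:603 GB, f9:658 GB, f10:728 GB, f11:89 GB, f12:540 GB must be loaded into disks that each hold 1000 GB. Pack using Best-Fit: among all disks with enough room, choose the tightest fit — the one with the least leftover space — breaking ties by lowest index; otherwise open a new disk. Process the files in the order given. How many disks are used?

Put f1 (504 GB) in disk 1; 496 GB remain.
Put f2 (262 GB) in disk 1; 234 GB remain.
Put f3 (104 GB) in disk 1; 130 GB remain.
Put f4 (162 GB) in disk 2; 838 GB remain.
Put f5 (223 GB) in disk 2; 615 GB remain.
Put f6 (110 GB) in disk 1; 20 GB remain.
Put f7 (278 GB) in disk 2; 337 GB remain.
Put f8 (603 GB) in disk 3; 397 GB remain.
Put f9 (658 GB) in disk 4; 342 GB remain.
Put f10 (728 GB) in disk 5; 272 GB remain.
Put f11 (89 GB) in disk 5; 183 GB remain.
Put f12 (540 GB) in disk 6; 460 GB remain.
Final disks: [504,262,104,110] [162,223,278] [603] [658] [728,89] [540].

6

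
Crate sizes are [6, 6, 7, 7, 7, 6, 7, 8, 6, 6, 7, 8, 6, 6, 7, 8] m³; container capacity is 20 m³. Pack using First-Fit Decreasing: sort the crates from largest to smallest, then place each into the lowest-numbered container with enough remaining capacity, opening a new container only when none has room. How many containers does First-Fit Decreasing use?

Sorted descending: 8, 8, 8, 7, 7, 7, 7, 7, 7, 6, 6, 6, 6, 6, 6, 6.
container 1: place 8 m³, 12 m³ left
container 1: place 8 m³, 4 m³ left
container 2: place 8 m³, 12 m³ left
container 2: place 7 m³, 5 m³ left
container 3: place 7 m³, 13 m³ left
container 3: place 7 m³, 6 m³ left
container 4: place 7 m³, 13 m³ left
container 4: place 7 m³, 6 m³ left
container 5: place 7 m³, 13 m³ left
container 3: place 6 m³, 0 m³ left
container 4: place 6 m³, 0 m³ left
container 5: place 6 m³, 7 m³ left
container 5: place 6 m³, 1 m³ left
container 6: place 6 m³, 14 m³ left
container 6: place 6 m³, 8 m³ left
container 6: place 6 m³, 2 m³ left
Final containers: [8,8] [8,7] [7,7,6] [7,7,6] [7,6,6] [6,6,6].

6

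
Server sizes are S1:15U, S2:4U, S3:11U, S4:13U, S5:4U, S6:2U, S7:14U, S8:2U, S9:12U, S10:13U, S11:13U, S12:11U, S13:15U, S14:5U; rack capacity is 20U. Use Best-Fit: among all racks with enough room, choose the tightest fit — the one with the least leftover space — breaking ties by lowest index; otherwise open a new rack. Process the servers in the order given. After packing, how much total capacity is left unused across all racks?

46

S1 (15U) → rack 1 (remaining 5U)
S2 (4U) → rack 1 (remaining 1U)
S3 (11U) → rack 2 (remaining 9U)
S4 (13U) → rack 3 (remaining 7U)
S5 (4U) → rack 3 (remaining 3U)
S6 (2U) → rack 3 (remaining 1U)
S7 (14U) → rack 4 (remaining 6U)
S8 (2U) → rack 4 (remaining 4U)
S9 (12U) → rack 5 (remaining 8U)
S10 (13U) → rack 6 (remaining 7U)
S11 (13U) → rack 7 (remaining 7U)
S12 (11U) → rack 8 (remaining 9U)
S13 (15U) → rack 9 (remaining 5U)
S14 (5U) → rack 9 (remaining 0U)
9 racks × 20U = 180U; used 134U; unused 46U.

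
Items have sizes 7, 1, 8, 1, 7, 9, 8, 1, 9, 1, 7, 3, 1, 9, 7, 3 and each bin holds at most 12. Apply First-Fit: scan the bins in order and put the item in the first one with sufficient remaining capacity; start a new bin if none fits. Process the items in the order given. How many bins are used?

9

bin 1: place 7, 5 left
bin 1: place 1, 4 left
bin 2: place 8, 4 left
bin 1: place 1, 3 left
bin 3: place 7, 5 left
bin 4: place 9, 3 left
bin 5: place 8, 4 left
bin 1: place 1, 2 left
bin 6: place 9, 3 left
bin 1: place 1, 1 left
bin 7: place 7, 5 left
bin 2: place 3, 1 left
bin 1: place 1, 0 left
bin 8: place 9, 3 left
bin 9: place 7, 5 left
bin 3: place 3, 2 left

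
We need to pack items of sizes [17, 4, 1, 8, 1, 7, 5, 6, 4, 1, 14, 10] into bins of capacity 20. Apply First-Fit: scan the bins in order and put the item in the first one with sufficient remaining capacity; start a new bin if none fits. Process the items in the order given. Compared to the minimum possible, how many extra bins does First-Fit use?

1

First-Fit: [17,1,1,1] [4,8,7] [5,6,4] [14] [10] → 5 bins.
Total size 78; any packing needs at least ⌈78/20⌉ = 4 bins.
An optimal packing achieves that bound: [17,1,1,1] [14,6] [10,8] [7,5,4,4] → 4 bins.
Excess: 5 − 4 = 1.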